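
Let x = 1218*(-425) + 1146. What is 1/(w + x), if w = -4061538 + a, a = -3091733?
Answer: -1/7669775 ≈ -1.3038e-7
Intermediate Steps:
x = -516504 (x = -517650 + 1146 = -516504)
w = -7153271 (w = -4061538 - 3091733 = -7153271)
1/(w + x) = 1/(-7153271 - 516504) = 1/(-7669775) = -1/7669775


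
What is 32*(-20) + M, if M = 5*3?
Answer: -625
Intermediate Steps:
M = 15
32*(-20) + M = 32*(-20) + 15 = -640 + 15 = -625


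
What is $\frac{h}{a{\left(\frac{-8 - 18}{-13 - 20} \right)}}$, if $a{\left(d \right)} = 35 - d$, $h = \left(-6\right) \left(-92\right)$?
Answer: $\frac{18216}{1129} \approx 16.135$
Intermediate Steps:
$h = 552$
$\frac{h}{a{\left(\frac{-8 - 18}{-13 - 20} \right)}} = \frac{552}{35 - \frac{-8 - 18}{-13 - 20}} = \frac{552}{35 - - \frac{26}{-33}} = \frac{552}{35 - \left(-26\right) \left(- \frac{1}{33}\right)} = \frac{552}{35 - \frac{26}{33}} = \frac{552}{\frac{1129}{33}} = 552 \cdot \frac{33}{1129} = \frac{18216}{1129}$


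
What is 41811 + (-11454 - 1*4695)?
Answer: 25662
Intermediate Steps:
41811 + (-11454 - 1*4695) = 41811 + (-11454 - 4695) = 41811 - 16149 = 25662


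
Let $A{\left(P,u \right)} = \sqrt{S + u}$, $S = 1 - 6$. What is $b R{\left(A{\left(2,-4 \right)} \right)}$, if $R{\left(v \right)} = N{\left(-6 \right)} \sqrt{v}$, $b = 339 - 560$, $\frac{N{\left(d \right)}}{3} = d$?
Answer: $3978 \sqrt[4]{-1} \sqrt{3} \approx 4872.0 + 4872.0 i$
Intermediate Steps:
$N{\left(d \right)} = 3 d$
$b = -221$
$S = -5$ ($S = 1 - 6 = -5$)
$A{\left(P,u \right)} = \sqrt{-5 + u}$
$R{\left(v \right)} = - 18 \sqrt{v}$ ($R{\left(v \right)} = 3 \left(-6\right) \sqrt{v} = - 18 \sqrt{v}$)
$b R{\left(A{\left(2,-4 \right)} \right)} = - 221 \left(- 18 \sqrt{\sqrt{-5 - 4}}\right) = - 221 \left(- 18 \sqrt{\sqrt{-9}}\right) = - 221 \left(- 18 \sqrt{3 i}\right) = - 221 \left(- 18 \sqrt{3} \sqrt{i}\right) = 3978 \sqrt{3} \sqrt{i}$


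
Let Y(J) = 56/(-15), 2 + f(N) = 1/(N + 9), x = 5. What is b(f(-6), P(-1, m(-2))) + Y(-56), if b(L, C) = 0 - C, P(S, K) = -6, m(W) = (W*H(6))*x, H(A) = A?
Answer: 34/15 ≈ 2.2667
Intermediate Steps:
m(W) = 30*W (m(W) = (W*6)*5 = (6*W)*5 = 30*W)
f(N) = -2 + 1/(9 + N) (f(N) = -2 + 1/(N + 9) = -2 + 1/(9 + N))
b(L, C) = -C
Y(J) = -56/15 (Y(J) = 56*(-1/15) = -56/15)
b(f(-6), P(-1, m(-2))) + Y(-56) = -1*(-6) - 56/15 = 6 - 56/15 = 34/15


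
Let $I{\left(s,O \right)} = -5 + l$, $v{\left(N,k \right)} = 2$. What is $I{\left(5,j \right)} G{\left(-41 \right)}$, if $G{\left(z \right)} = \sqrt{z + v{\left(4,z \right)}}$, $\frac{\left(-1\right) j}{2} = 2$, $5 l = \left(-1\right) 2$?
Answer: $- \frac{27 i \sqrt{39}}{5} \approx - 33.723 i$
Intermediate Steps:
$l = - \frac{2}{5}$ ($l = \frac{\left(-1\right) 2}{5} = \frac{1}{5} \left(-2\right) = - \frac{2}{5} \approx -0.4$)
$j = -4$ ($j = \left(-2\right) 2 = -4$)
$I{\left(s,O \right)} = - \frac{27}{5}$ ($I{\left(s,O \right)} = -5 - \frac{2}{5} = - \frac{27}{5}$)
$G{\left(z \right)} = \sqrt{2 + z}$ ($G{\left(z \right)} = \sqrt{z + 2} = \sqrt{2 + z}$)
$I{\left(5,j \right)} G{\left(-41 \right)} = - \frac{27 \sqrt{2 - 41}}{5} = - \frac{27 \sqrt{-39}}{5} = - \frac{27 i \sqrt{39}}{5}$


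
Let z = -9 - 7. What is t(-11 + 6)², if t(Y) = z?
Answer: 256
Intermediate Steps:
z = -16
t(Y) = -16
t(-11 + 6)² = (-16)² = 256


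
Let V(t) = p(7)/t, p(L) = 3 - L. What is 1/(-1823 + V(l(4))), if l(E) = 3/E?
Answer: -3/5485 ≈ -0.00054695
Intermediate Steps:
V(t) = -4/t (V(t) = (3 - 1*7)/t = (3 - 7)/t = -4/t)
1/(-1823 + V(l(4))) = 1/(-1823 - 4/(3/4)) = 1/(-1823 - 4/(3*(¼))) = 1/(-1823 - 4/¾) = 1/(-1823 - 4*4/3) = 1/(-1823 - 16/3) = 1/(-5485/3) = -3/5485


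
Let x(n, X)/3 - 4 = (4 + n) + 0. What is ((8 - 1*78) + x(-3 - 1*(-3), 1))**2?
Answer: 2116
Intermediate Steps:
x(n, X) = 24 + 3*n (x(n, X) = 12 + 3*((4 + n) + 0) = 12 + 3*(4 + n) = 12 + (12 + 3*n) = 24 + 3*n)
((8 - 1*78) + x(-3 - 1*(-3), 1))**2 = ((8 - 1*78) + (24 + 3*(-3 - 1*(-3))))**2 = ((8 - 78) + (24 + 3*(-3 + 3)))**2 = (-70 + (24 + 3*0))**2 = (-70 + (24 + 0))**2 = (-70 + 24)**2 = (-46)**2 = 2116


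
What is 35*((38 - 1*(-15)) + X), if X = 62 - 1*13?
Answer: 3570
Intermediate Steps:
X = 49 (X = 62 - 13 = 49)
35*((38 - 1*(-15)) + X) = 35*((38 - 1*(-15)) + 49) = 35*((38 + 15) + 49) = 35*(53 + 49) = 35*102 = 3570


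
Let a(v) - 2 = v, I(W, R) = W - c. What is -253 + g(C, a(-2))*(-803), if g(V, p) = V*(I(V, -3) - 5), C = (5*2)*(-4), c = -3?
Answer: -1349293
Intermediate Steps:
I(W, R) = 3 + W (I(W, R) = W - 1*(-3) = W + 3 = 3 + W)
a(v) = 2 + v
C = -40 (C = 10*(-4) = -40)
g(V, p) = V*(-2 + V) (g(V, p) = V*((3 + V) - 5) = V*(-2 + V))
-253 + g(C, a(-2))*(-803) = -253 - 40*(-2 - 40)*(-803) = -253 - 40*(-42)*(-803) = -253 + 1680*(-803) = -253 - 1349040 = -1349293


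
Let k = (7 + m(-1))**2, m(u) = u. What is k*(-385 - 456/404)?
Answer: -1403964/101 ≈ -13901.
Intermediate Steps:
k = 36 (k = (7 - 1)**2 = 6**2 = 36)
k*(-385 - 456/404) = 36*(-385 - 456/404) = 36*(-385 - 456*1/404) = 36*(-385 - 114/101) = 36*(-38999/101) = -1403964/101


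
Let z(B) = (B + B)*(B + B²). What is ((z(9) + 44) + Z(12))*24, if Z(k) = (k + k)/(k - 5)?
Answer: 280128/7 ≈ 40018.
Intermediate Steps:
z(B) = 2*B*(B + B²) (z(B) = (2*B)*(B + B²) = 2*B*(B + B²))
Z(k) = 2*k/(-5 + k) (Z(k) = (2*k)/(-5 + k) = 2*k/(-5 + k))
((z(9) + 44) + Z(12))*24 = ((2*9²*(1 + 9) + 44) + 2*12/(-5 + 12))*24 = ((2*81*10 + 44) + 2*12/7)*24 = ((1620 + 44) + 2*12*(⅐))*24 = (1664 + 24/7)*24 = (11672/7)*24 = 280128/7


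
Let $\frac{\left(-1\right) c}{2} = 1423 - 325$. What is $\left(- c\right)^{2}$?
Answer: $4822416$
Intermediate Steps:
$c = -2196$ ($c = - 2 \left(1423 - 325\right) = \left(-2\right) 1098 = -2196$)
$\left(- c\right)^{2} = \left(\left(-1\right) \left(-2196\right)\right)^{2} = 2196^{2} = 4822416$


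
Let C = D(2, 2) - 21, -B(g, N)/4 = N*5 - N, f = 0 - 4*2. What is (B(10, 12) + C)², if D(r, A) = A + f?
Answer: 47961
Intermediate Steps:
f = -8 (f = 0 - 8 = -8)
D(r, A) = -8 + A (D(r, A) = A - 8 = -8 + A)
B(g, N) = -16*N (B(g, N) = -4*(N*5 - N) = -4*(5*N - N) = -16*N)
C = -27 (C = (-8 + 2) - 21 = -6 - 21 = -27)
(B(10, 12) + C)² = (-16*12 - 27)² = (-192 - 27)² = (-219)² = 47961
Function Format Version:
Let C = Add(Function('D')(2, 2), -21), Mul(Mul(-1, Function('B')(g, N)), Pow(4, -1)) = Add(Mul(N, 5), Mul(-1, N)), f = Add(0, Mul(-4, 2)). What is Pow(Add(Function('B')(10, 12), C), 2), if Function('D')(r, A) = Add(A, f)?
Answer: 47961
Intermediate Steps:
f = -8 (f = Add(0, -8) = -8)
Function('D')(r, A) = Add(-8, A) (Function('D')(r, A) = Add(A, -8) = Add(-8, A))
Function('B')(g, N) = Mul(-16, N) (Function('B')(g, N) = Mul(-4, Add(Mul(N, 5), Mul(-1, N))) = Mul(-4, Add(Mul(5, N), Mul(-1, N))) = Mul(-4, Mul(4, N)) = Mul(-16, N))
C = -27 (C = Add(Add(-8, 2), -21) = Add(-6, -21) = -27)
Pow(Add(Function('B')(10, 12), C), 2) = Pow(Add(Mul(-16, 12), -27), 2) = Pow(Add(-192, -27), 2) = Pow(-219, 2) = 47961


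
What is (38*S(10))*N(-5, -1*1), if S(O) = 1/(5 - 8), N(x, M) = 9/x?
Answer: 114/5 ≈ 22.800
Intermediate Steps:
S(O) = -1/3 (S(O) = 1/(-3) = -1/3)
(38*S(10))*N(-5, -1*1) = (38*(-1/3))*(9/(-5)) = -114*(-1)/5 = -38/3*(-9/5) = 114/5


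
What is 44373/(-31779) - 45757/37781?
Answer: -1043522672/400214133 ≈ -2.6074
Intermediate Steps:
44373/(-31779) - 45757/37781 = 44373*(-1/31779) - 45757*1/37781 = -14791/10593 - 45757/37781 = -1043522672/400214133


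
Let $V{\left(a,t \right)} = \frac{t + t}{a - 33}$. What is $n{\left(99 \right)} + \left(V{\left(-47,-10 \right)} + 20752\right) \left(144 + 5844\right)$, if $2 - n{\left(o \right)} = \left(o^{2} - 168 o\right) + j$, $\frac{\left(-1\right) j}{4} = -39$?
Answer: $124271150$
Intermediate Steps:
$V{\left(a,t \right)} = \frac{2 t}{-33 + a}$
$j = 156$ ($j = \left(-4\right) \left(-39\right) = 156$)
$n{\left(o \right)} = -154 - o^{2} + 168 o$ ($n{\left(o \right)} = 2 - \left(\left(o^{2} - 168 o\right) + 156\right) = 2 - \left(156 + o^{2} - 168 o\right) = -154 - o^{2} + 168 o$)
$n{\left(99 \right)} + \left(V{\left(-47,-10 \right)} + 20752\right) \left(144 + 5844\right) = \left(-154 - 99^{2} + 168 \cdot 99\right) + \left(2 \left(-10\right) \frac{1}{-33 - 47} + 20752\right) \left(144 + 5844\right) = \left(-154 - 9801 + 16632\right) + \left(2 \left(-10\right) \frac{1}{-80} + 20752\right) 5988 = \left(-154 - 9801 + 16632\right) + \left(2 \left(-10\right) \left(- \frac{1}{80}\right) + 20752\right) 5988 = 6677 + \left(\frac{1}{4} + 20752\right) 5988 = 6677 + \frac{83009}{4} \cdot 5988 = 6677 + 124264473 = 124271150$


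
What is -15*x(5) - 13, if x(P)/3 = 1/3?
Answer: -28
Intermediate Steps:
x(P) = 1 (x(P) = 3/3 = 3*(⅓) = 1)
-15*x(5) - 13 = -15*1 - 13 = -15 - 13 = -28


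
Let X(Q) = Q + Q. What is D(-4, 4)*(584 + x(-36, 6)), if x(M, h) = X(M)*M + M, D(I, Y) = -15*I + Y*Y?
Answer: 238640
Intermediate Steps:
X(Q) = 2*Q
D(I, Y) = Y² - 15*I (D(I, Y) = -15*I + Y² = Y² - 15*I)
x(M, h) = M + 2*M² (x(M, h) = (2*M)*M + M = 2*M² + M = M + 2*M²)
D(-4, 4)*(584 + x(-36, 6)) = (4² - 15*(-4))*(584 - 36*(1 + 2*(-36))) = (16 + 60)*(584 - 36*(1 - 72)) = 76*(584 - 36*(-71)) = 76*(584 + 2556) = 76*3140 = 238640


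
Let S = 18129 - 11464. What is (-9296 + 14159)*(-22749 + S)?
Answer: -78216492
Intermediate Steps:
S = 6665
(-9296 + 14159)*(-22749 + S) = (-9296 + 14159)*(-22749 + 6665) = 4863*(-16084) = -78216492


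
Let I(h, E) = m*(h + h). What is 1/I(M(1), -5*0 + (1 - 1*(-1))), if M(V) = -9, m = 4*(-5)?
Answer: 1/360 ≈ 0.0027778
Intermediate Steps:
m = -20
I(h, E) = -40*h (I(h, E) = -20*(h + h) = -40*h)
1/I(M(1), -5*0 + (1 - 1*(-1))) = 1/(-40*(-9)) = 1/360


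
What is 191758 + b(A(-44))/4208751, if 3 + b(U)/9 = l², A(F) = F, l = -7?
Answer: 89673519408/467639 ≈ 1.9176e+5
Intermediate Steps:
b(U) = 414 (b(U) = -27 + 9*(-7)² = -27 + 9*49 = -27 + 441 = 414)
191758 + b(A(-44))/4208751 = 191758 + 414/4208751 = 191758 + 414*(1/4208751) = 191758 + 46/467639 = 89673519408/467639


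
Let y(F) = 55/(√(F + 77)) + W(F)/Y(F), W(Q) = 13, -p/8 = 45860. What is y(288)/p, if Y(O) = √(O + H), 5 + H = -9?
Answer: -13*√274/100525120 - 11*√365/26782240 ≈ -9.9874e-6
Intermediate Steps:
p = -366880 (p = -8*45860 = -366880)
H = -14 (H = -5 - 9 = -14)
Y(O) = √(-14 + O) (Y(O) = √(O - 14) = √(-14 + O))
y(F) = 13/√(-14 + F) + 55/√(77 + F) (y(F) = 55/(√(F + 77)) + 13/(√(-14 + F)) = 55/(√(77 + F)) + 13/√(-14 + F) = 55/√(77 + F) + 13/√(-14 + F) = 13/√(-14 + F) + 55/√(77 + F))
y(288)/p = (13/√(-14 + 288) + 55/√(77 + 288))/(-366880) = (13/√274 + 55/√365)*(-1/366880) = (13*(√274/274) + 55*(√365/365))*(-1/366880) = (13*√274/274 + 11*√365/73)*(-1/366880) = (11*√365/73 + 13*√274/274)*(-1/366880) = -13*√274/100525120 - 11*√365/26782240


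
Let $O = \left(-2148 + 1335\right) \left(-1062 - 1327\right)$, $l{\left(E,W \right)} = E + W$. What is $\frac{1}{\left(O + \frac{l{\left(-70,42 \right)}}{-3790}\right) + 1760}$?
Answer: $\frac{1895}{3683912229} \approx 5.144 \cdot 10^{-7}$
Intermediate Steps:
$O = 1942257$ ($O = \left(-813\right) \left(-2389\right) = 1942257$)
$\frac{1}{\left(O + \frac{l{\left(-70,42 \right)}}{-3790}\right) + 1760} = \frac{1}{\left(1942257 + \frac{-70 + 42}{-3790}\right) + 1760} = \frac{1}{\left(1942257 - - \frac{14}{1895}\right) + 1760} = \frac{1}{\left(1942257 + \frac{14}{1895}\right) + 1760} = \frac{1}{\frac{3680577029}{1895} + 1760} = \frac{1}{\frac{3683912229}{1895}} = \frac{1895}{3683912229}$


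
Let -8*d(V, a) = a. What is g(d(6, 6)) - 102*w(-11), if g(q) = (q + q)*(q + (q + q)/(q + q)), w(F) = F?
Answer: 8973/8 ≈ 1121.6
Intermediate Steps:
d(V, a) = -a/8
g(q) = 2*q*(1 + q) (g(q) = (2*q)*(q + (2*q)/((2*q))) = (2*q)*(q + (2*q)*(1/(2*q))) = (2*q)*(q + 1) = (2*q)*(1 + q) = 2*q*(1 + q))
g(d(6, 6)) - 102*w(-11) = 2*(-1/8*6)*(1 - 1/8*6) - 102*(-11) = 2*(-3/4)*(1 - 3/4) + 1122 = 2*(-3/4)*(1/4) + 1122 = -3/8 + 1122 = 8973/8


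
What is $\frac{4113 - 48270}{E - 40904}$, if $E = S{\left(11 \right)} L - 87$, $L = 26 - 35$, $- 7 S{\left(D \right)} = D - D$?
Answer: $\frac{44157}{40991} \approx 1.0772$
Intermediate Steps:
$S{\left(D \right)} = 0$ ($S{\left(D \right)} = - \frac{D - D}{7} = \left(- \frac{1}{7}\right) 0 = 0$)
$L = -9$ ($L = 26 - 35 = -9$)
$E = -87$ ($E = 0 \left(-9\right) - 87 = 0 - 87 = -87$)
$\frac{4113 - 48270}{E - 40904} = \frac{4113 - 48270}{-87 - 40904} = - \frac{44157}{-40991} = \left(-44157\right) \left(- \frac{1}{40991}\right) = \frac{44157}{40991}$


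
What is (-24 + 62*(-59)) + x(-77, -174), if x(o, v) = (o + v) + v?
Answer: -4107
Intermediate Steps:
x(o, v) = o + 2*v
(-24 + 62*(-59)) + x(-77, -174) = (-24 + 62*(-59)) + (-77 + 2*(-174)) = (-24 - 3658) + (-77 - 348) = -3682 - 425 = -4107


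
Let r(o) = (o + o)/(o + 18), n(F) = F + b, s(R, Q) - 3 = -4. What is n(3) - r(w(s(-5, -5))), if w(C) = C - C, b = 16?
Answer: 19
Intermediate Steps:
s(R, Q) = -1 (s(R, Q) = 3 - 4 = -1)
w(C) = 0
n(F) = 16 + F (n(F) = F + 16 = 16 + F)
r(o) = 2*o/(18 + o) (r(o) = (2*o)/(18 + o) = 2*o/(18 + o))
n(3) - r(w(s(-5, -5))) = (16 + 3) - 2*0/(18 + 0) = 19 - 2*0/18 = 19 - 1*0 = 19 + 0 = 19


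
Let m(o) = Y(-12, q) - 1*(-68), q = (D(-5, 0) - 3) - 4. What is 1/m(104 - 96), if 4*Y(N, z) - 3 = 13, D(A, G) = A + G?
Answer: 1/72 ≈ 0.013889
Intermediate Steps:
q = -12 (q = ((-5 + 0) - 3) - 4 = (-5 - 3) - 4 = -8 - 4 = -12)
Y(N, z) = 4 (Y(N, z) = ¾ + (¼)*13 = ¾ + 13/4 = 4)
m(o) = 72 (m(o) = 4 - 1*(-68) = 4 + 68 = 72)
1/m(104 - 96) = 1/72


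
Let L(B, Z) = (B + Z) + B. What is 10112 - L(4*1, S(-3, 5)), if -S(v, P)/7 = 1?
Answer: 10111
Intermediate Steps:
S(v, P) = -7 (S(v, P) = -7*1 = -7)
L(B, Z) = Z + 2*B
10112 - L(4*1, S(-3, 5)) = 10112 - (-7 + 2*(4*1)) = 10112 - (-7 + 2*4) = 10112 - (-7 + 8) = 10112 - 1*1 = 10112 - 1 = 10111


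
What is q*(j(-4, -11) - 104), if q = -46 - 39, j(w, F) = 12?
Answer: 7820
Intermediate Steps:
q = -85
q*(j(-4, -11) - 104) = -85*(12 - 104) = -85*(-92) = 7820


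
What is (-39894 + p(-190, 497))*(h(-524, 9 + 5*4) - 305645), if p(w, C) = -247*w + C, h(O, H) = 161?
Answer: -2301210972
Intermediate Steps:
p(w, C) = C - 247*w
(-39894 + p(-190, 497))*(h(-524, 9 + 5*4) - 305645) = (-39894 + (497 - 247*(-190)))*(161 - 305645) = (-39894 + (497 + 46930))*(-305484) = (-39894 + 47427)*(-305484) = 7533*(-305484) = -2301210972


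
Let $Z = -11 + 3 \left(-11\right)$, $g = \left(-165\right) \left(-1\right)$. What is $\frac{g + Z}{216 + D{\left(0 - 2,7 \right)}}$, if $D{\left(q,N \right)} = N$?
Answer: $\frac{121}{223} \approx 0.5426$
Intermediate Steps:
$g = 165$
$Z = -44$ ($Z = -11 - 33 = -44$)
$\frac{g + Z}{216 + D{\left(0 - 2,7 \right)}} = \frac{165 - 44}{216 + 7} = \frac{121}{223}$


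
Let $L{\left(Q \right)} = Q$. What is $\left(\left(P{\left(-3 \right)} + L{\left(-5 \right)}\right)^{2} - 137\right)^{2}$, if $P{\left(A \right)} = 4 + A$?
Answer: $14641$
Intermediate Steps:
$\left(\left(P{\left(-3 \right)} + L{\left(-5 \right)}\right)^{2} - 137\right)^{2} = \left(\left(\left(4 - 3\right) - 5\right)^{2} - 137\right)^{2} = \left(\left(1 - 5\right)^{2} - 137\right)^{2} = \left(\left(-4\right)^{2} - 137\right)^{2} = \left(16 - 137\right)^{2} = \left(-121\right)^{2} = 14641$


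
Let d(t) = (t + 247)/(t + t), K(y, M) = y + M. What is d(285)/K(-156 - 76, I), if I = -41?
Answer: -2/585 ≈ -0.0034188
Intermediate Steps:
K(y, M) = M + y
d(t) = (247 + t)/(2*t) (d(t) = (247 + t)/((2*t)) = (247 + t)*(1/(2*t)) = (247 + t)/(2*t))
d(285)/K(-156 - 76, I) = ((1/2)*(247 + 285)/285)/(-41 + (-156 - 76)) = ((1/2)*(1/285)*532)/(-41 - 232) = (14/15)/(-273) = (14/15)*(-1/273) = -2/585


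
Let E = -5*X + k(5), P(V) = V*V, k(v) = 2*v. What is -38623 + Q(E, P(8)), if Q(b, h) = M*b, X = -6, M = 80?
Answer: -35423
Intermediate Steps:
P(V) = V**2
E = 40 (E = -5*(-6) + 2*5 = 30 + 10 = 40)
Q(b, h) = 80*b
-38623 + Q(E, P(8)) = -38623 + 80*40 = -38623 + 3200 = -35423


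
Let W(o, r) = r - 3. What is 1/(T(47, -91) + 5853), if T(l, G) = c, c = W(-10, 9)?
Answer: 1/5859 ≈ 0.00017068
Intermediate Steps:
W(o, r) = -3 + r
c = 6 (c = -3 + 9 = 6)
T(l, G) = 6
1/(T(47, -91) + 5853) = 1/(6 + 5853) = 1/5859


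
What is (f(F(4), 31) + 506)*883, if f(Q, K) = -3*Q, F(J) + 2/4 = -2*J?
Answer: 938629/2 ≈ 4.6931e+5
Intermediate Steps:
F(J) = -½ - 2*J
(f(F(4), 31) + 506)*883 = (-3*(-½ - 2*4) + 506)*883 = (-3*(-½ - 8) + 506)*883 = (-3*(-17/2) + 506)*883 = (51/2 + 506)*883 = (1063/2)*883 = 938629/2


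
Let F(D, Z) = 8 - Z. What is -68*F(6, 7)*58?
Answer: -3944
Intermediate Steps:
-68*F(6, 7)*58 = -68*(8 - 1*7)*58 = -68*(8 - 7)*58 = -68*1*58 = -68*58 = -3944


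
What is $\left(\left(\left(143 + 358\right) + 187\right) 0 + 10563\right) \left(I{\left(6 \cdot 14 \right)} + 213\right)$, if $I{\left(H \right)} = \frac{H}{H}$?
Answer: $2260482$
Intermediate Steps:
$I{\left(H \right)} = 1$
$\left(\left(\left(143 + 358\right) + 187\right) 0 + 10563\right) \left(I{\left(6 \cdot 14 \right)} + 213\right) = \left(\left(\left(143 + 358\right) + 187\right) 0 + 10563\right) \left(1 + 213\right) = \left(\left(501 + 187\right) 0 + 10563\right) 214 = \left(688 \cdot 0 + 10563\right) 214 = \left(0 + 10563\right) 214 = 10563 \cdot 214 = 2260482$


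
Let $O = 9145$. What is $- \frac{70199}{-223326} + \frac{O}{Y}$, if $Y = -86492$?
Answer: $\frac{2014667819}{9657956196} \approx 0.2086$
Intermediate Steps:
$- \frac{70199}{-223326} + \frac{O}{Y} = - \frac{70199}{-223326} + \frac{9145}{-86492} = \left(-70199\right) \left(- \frac{1}{223326}\right) + 9145 \left(- \frac{1}{86492}\right) = \frac{70199}{223326} - \frac{9145}{86492} = \frac{2014667819}{9657956196}$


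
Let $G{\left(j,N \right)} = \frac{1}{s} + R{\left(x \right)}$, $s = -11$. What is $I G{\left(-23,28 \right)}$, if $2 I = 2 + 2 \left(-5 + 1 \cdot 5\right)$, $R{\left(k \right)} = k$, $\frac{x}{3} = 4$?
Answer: $\frac{131}{11} \approx 11.909$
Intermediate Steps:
$x = 12$ ($x = 3 \cdot 4 = 12$)
$G{\left(j,N \right)} = \frac{131}{11}$ ($G{\left(j,N \right)} = \frac{1}{-11} + 12 = - \frac{1}{11} + 12 = \frac{131}{11}$)
$I = 1$ ($I = \frac{2 + 2 \left(-5 + 1 \cdot 5\right)}{2} = \frac{2 + 2 \left(-5 + 5\right)}{2} = \frac{2 + 2 \cdot 0}{2} = \frac{2 + 0}{2} = \frac{1}{2} \cdot 2 = 1$)
$I G{\left(-23,28 \right)} = 1 \cdot \frac{131}{11} = \frac{131}{11}$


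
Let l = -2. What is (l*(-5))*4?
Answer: 40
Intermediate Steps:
(l*(-5))*4 = -2*(-5)*4 = 10*4 = 40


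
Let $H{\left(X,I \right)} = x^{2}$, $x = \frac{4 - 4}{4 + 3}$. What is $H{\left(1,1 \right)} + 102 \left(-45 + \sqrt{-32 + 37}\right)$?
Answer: $-4590 + 102 \sqrt{5} \approx -4361.9$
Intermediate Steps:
$x = 0$ ($x = \frac{0}{7} = 0 \cdot \frac{1}{7} = 0$)
$H{\left(X,I \right)} = 0$ ($H{\left(X,I \right)} = 0^{2} = 0$)
$H{\left(1,1 \right)} + 102 \left(-45 + \sqrt{-32 + 37}\right) = 0 + 102 \left(-45 + \sqrt{-32 + 37}\right) = 0 + 102 \left(-45 + \sqrt{5}\right) = 0 - \left(4590 - 102 \sqrt{5}\right) = -4590 + 102 \sqrt{5}$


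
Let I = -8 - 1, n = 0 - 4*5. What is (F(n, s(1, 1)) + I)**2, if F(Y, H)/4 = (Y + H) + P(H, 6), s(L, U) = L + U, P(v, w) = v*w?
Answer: 1089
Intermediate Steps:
n = -20 (n = 0 - 20 = -20)
I = -9
F(Y, H) = 4*Y + 28*H (F(Y, H) = 4*((Y + H) + H*6) = 4*((H + Y) + 6*H) = 4*(Y + 7*H) = 4*Y + 28*H)
(F(n, s(1, 1)) + I)**2 = ((4*(-20) + 28*(1 + 1)) - 9)**2 = ((-80 + 28*2) - 9)**2 = ((-80 + 56) - 9)**2 = (-24 - 9)**2 = (-33)**2 = 1089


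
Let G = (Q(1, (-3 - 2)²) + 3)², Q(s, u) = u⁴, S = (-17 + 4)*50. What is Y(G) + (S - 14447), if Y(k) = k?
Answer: 152590219287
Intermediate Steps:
S = -650 (S = -13*50 = -650)
G = 152590234384 (G = (((-3 - 2)²)⁴ + 3)² = (((-5)²)⁴ + 3)² = (25⁴ + 3)² = (390625 + 3)² = 390628² = 152590234384)
Y(G) + (S - 14447) = 152590234384 + (-650 - 14447) = 152590234384 - 15097 = 152590219287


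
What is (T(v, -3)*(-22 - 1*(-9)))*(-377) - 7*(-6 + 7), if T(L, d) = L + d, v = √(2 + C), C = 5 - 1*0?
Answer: -14710 + 4901*√7 ≈ -1743.2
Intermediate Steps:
C = 5 (C = 5 + 0 = 5)
v = √7 (v = √(2 + 5) = √7 ≈ 2.6458)
(T(v, -3)*(-22 - 1*(-9)))*(-377) - 7*(-6 + 7) = ((√7 - 3)*(-22 - 1*(-9)))*(-377) - 7*(-6 + 7) = ((-3 + √7)*(-22 + 9))*(-377) - 7*1 = ((-3 + √7)*(-13))*(-377) - 7 = (39 - 13*√7)*(-377) - 7 = (-14703 + 4901*√7) - 7 = -14710 + 4901*√7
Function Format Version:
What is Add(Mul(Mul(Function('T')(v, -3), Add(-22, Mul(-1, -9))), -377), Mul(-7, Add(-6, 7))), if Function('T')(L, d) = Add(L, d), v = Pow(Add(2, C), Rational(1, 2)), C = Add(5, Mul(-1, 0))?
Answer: Add(-14710, Mul(4901, Pow(7, Rational(1, 2)))) ≈ -1743.2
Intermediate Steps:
C = 5 (C = Add(5, 0) = 5)
v = Pow(7, Rational(1, 2)) (v = Pow(Add(2, 5), Rational(1, 2)) = Pow(7, Rational(1, 2)) ≈ 2.6458)
Add(Mul(Mul(Function('T')(v, -3), Add(-22, Mul(-1, -9))), -377), Mul(-7, Add(-6, 7))) = Add(Mul(Mul(Add(Pow(7, Rational(1, 2)), -3), Add(-22, Mul(-1, -9))), -377), Mul(-7, Add(-6, 7))) = Add(Mul(Mul(Add(-3, Pow(7, Rational(1, 2))), Add(-22, 9)), -377), Mul(-7, 1)) = Add(Mul(Mul(Add(-3, Pow(7, Rational(1, 2))), -13), -377), -7) = Add(Mul(Add(39, Mul(-13, Pow(7, Rational(1, 2)))), -377), -7) = Add(Add(-14703, Mul(4901, Pow(7, Rational(1, 2)))), -7) = Add(-14710, Mul(4901, Pow(7, Rational(1, 2))))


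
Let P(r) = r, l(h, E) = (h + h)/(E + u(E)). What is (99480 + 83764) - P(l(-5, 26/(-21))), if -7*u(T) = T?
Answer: 4764099/26 ≈ 1.8323e+5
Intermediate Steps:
u(T) = -T/7
l(h, E) = 7*h/(3*E) (l(h, E) = (h + h)/(E - E/7) = (2*h)/((6*E/7)) = (2*h)*(7/(6*E)) = 7*h/(3*E))
(99480 + 83764) - P(l(-5, 26/(-21))) = (99480 + 83764) - 7*(-5)/(3*(26/(-21))) = 183244 - 7*(-5)/(3*(26*(-1/21))) = 183244 - 7*(-5)/(3*(-26/21)) = 183244 - 7*(-5)*(-21)/(3*26) = 183244 - 1*245/26 = 183244 - 245/26 = 4764099/26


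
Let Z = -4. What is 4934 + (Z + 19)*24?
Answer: 5294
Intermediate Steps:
4934 + (Z + 19)*24 = 4934 + (-4 + 19)*24 = 4934 + 15*24 = 4934 + 360 = 5294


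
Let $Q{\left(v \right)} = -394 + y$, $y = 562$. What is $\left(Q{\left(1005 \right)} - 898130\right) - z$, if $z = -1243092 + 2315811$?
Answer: $-1970681$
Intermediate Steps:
$Q{\left(v \right)} = 168$ ($Q{\left(v \right)} = -394 + 562 = 168$)
$z = 1072719$
$\left(Q{\left(1005 \right)} - 898130\right) - z = \left(168 - 898130\right) - 1072719 = -897962 - 1072719 = -1970681$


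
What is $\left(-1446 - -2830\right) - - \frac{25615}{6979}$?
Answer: $\frac{9684551}{6979} \approx 1387.7$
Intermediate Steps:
$\left(-1446 - -2830\right) - - \frac{25615}{6979} = \left(-1446 + 2830\right) - \left(-25615\right) \frac{1}{6979} = 1384 - - \frac{25615}{6979} = 1384 + \frac{25615}{6979} = \frac{9684551}{6979}$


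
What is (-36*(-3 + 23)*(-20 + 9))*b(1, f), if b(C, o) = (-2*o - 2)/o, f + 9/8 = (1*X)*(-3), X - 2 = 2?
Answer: -102432/7 ≈ -14633.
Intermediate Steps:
X = 4 (X = 2 + 2 = 4)
f = -105/8 (f = -9/8 + (1*4)*(-3) = -9/8 + 4*(-3) = -9/8 - 12 = -105/8 ≈ -13.125)
b(C, o) = (-2 - 2*o)/o
(-36*(-3 + 23)*(-20 + 9))*b(1, f) = (-36*(-3 + 23)*(-20 + 9))*(-2 - 2/(-105/8)) = (-720*(-11))*(-2 - 2*(-8/105)) = (-36*(-220))*(-2 + 16/105) = 7920*(-194/105) = -102432/7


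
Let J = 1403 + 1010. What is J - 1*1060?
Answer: 1353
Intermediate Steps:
J = 2413
J - 1*1060 = 2413 - 1*1060 = 2413 - 1060 = 1353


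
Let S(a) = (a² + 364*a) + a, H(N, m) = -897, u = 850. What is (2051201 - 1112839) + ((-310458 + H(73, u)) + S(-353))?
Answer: 622771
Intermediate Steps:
S(a) = a² + 365*a
(2051201 - 1112839) + ((-310458 + H(73, u)) + S(-353)) = (2051201 - 1112839) + ((-310458 - 897) - 353*(365 - 353)) = 938362 + (-311355 - 353*12) = 938362 + (-311355 - 4236) = 938362 - 315591 = 622771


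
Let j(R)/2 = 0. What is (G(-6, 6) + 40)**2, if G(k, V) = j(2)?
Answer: 1600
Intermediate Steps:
j(R) = 0 (j(R) = 2*0 = 0)
G(k, V) = 0
(G(-6, 6) + 40)**2 = (0 + 40)**2 = 40**2 = 1600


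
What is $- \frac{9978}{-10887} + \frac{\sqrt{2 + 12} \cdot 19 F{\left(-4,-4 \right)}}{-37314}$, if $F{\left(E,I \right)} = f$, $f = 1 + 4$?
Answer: $\frac{3326}{3629} - \frac{95 \sqrt{14}}{37314} \approx 0.90698$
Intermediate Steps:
$f = 5$
$F{\left(E,I \right)} = 5$
$- \frac{9978}{-10887} + \frac{\sqrt{2 + 12} \cdot 19 F{\left(-4,-4 \right)}}{-37314} = - \frac{9978}{-10887} + \frac{\sqrt{2 + 12} \cdot 19 \cdot 5}{-37314} = \left(-9978\right) \left(- \frac{1}{10887}\right) + \sqrt{14} \cdot 19 \cdot 5 \left(- \frac{1}{37314}\right) = \frac{3326}{3629} + 19 \sqrt{14} \cdot 5 \left(- \frac{1}{37314}\right) = \frac{3326}{3629} + 95 \sqrt{14} \left(- \frac{1}{37314}\right) = \frac{3326}{3629} - \frac{95 \sqrt{14}}{37314}$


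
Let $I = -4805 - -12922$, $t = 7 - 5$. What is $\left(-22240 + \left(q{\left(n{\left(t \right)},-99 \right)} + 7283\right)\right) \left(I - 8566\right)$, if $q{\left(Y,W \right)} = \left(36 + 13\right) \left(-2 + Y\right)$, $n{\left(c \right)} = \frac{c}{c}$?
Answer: $6737694$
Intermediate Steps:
$t = 2$
$n{\left(c \right)} = 1$
$q{\left(Y,W \right)} = -98 + 49 Y$ ($q{\left(Y,W \right)} = 49 \left(-2 + Y\right) = -98 + 49 Y$)
$I = 8117$ ($I = -4805 + 12922 = 8117$)
$\left(-22240 + \left(q{\left(n{\left(t \right)},-99 \right)} + 7283\right)\right) \left(I - 8566\right) = \left(-22240 + \left(\left(-98 + 49 \cdot 1\right) + 7283\right)\right) \left(8117 - 8566\right) = \left(-22240 + \left(\left(-98 + 49\right) + 7283\right)\right) \left(-449\right) = \left(-22240 + \left(-49 + 7283\right)\right) \left(-449\right) = \left(-22240 + 7234\right) \left(-449\right) = \left(-15006\right) \left(-449\right) = 6737694$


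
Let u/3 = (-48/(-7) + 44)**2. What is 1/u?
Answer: 49/380208 ≈ 0.00012888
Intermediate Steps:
u = 380208/49 (u = 3*(-48/(-7) + 44)**2 = 3*(-48*(-1/7) + 44)**2 = 3*(48/7 + 44)**2 = 3*(356/7)**2 = 3*(126736/49) = 380208/49 ≈ 7759.3)
1/u = 1/(380208/49) = 49/380208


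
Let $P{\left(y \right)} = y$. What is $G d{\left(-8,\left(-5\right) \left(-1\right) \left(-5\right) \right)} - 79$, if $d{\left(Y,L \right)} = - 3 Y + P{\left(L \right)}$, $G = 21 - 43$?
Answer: $-57$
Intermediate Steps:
$G = -22$ ($G = 21 - 43 = -22$)
$d{\left(Y,L \right)} = L - 3 Y$ ($d{\left(Y,L \right)} = - 3 Y + L = L - 3 Y$)
$G d{\left(-8,\left(-5\right) \left(-1\right) \left(-5\right) \right)} - 79 = - 22 \left(\left(-5\right) \left(-1\right) \left(-5\right) - -24\right) - 79 = - 22 \left(5 \left(-5\right) + 24\right) - 79 = - 22 \left(-25 + 24\right) - 79 = \left(-22\right) \left(-1\right) - 79 = 22 - 79 = -57$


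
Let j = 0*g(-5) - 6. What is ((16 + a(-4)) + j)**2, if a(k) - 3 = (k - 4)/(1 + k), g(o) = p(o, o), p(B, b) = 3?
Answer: 2209/9 ≈ 245.44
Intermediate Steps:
g(o) = 3
a(k) = 3 + (-4 + k)/(1 + k) (a(k) = 3 + (k - 4)/(1 + k) = 3 + (-4 + k)/(1 + k))
j = -6 (j = 0*3 - 6 = 0 - 6 = -6)
((16 + a(-4)) + j)**2 = ((16 + (-1 + 4*(-4))/(1 - 4)) - 6)**2 = ((16 + (-1 - 16)/(-3)) - 6)**2 = ((16 - 1/3*(-17)) - 6)**2 = ((16 + 17/3) - 6)**2 = (65/3 - 6)**2 = (47/3)**2 = 2209/9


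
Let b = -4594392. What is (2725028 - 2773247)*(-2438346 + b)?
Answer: 339111593622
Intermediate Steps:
(2725028 - 2773247)*(-2438346 + b) = (2725028 - 2773247)*(-2438346 - 4594392) = -48219*(-7032738) = 339111593622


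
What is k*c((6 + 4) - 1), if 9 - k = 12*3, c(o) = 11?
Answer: -297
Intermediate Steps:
k = -27 (k = 9 - 12*3 = 9 - 1*36 = 9 - 36 = -27)
k*c((6 + 4) - 1) = -27*11 = -297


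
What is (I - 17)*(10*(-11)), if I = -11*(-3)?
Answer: -1760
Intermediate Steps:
I = 33
(I - 17)*(10*(-11)) = (33 - 17)*(10*(-11)) = 16*(-110) = -1760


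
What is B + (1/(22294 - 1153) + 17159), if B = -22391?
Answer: -110609711/21141 ≈ -5232.0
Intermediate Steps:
B + (1/(22294 - 1153) + 17159) = -22391 + (1/(22294 - 1153) + 17159) = -22391 + (1/21141 + 17159) = -22391 + 362758420/21141 = -110609711/21141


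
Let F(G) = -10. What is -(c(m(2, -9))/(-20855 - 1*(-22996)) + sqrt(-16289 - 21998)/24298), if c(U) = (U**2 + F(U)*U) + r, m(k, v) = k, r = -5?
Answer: 21/2141 - I*sqrt(38287)/24298 ≈ 0.0098085 - 0.0080529*I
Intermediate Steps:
c(U) = -5 + U**2 - 10*U (c(U) = (U**2 - 10*U) - 5 = -5 + U**2 - 10*U)
-(c(m(2, -9))/(-20855 - 1*(-22996)) + sqrt(-16289 - 21998)/24298) = -((-5 + 2**2 - 10*2)/(-20855 - 1*(-22996)) + sqrt(-16289 - 21998)/24298) = -((-5 + 4 - 20)/(-20855 + 22996) + sqrt(-38287)*(1/24298)) = -(-21/2141 + (I*sqrt(38287))*(1/24298)) = -(-21*1/2141 + I*sqrt(38287)/24298) = -(-21/2141 + I*sqrt(38287)/24298) = 21/2141 - I*sqrt(38287)/24298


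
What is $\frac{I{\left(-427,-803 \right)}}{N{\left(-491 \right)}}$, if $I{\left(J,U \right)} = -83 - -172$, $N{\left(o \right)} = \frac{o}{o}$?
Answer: $89$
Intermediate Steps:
$N{\left(o \right)} = 1$
$I{\left(J,U \right)} = 89$ ($I{\left(J,U \right)} = -83 + 172 = 89$)
$\frac{I{\left(-427,-803 \right)}}{N{\left(-491 \right)}} = \frac{89}{1} = 89 \cdot 1 = 89$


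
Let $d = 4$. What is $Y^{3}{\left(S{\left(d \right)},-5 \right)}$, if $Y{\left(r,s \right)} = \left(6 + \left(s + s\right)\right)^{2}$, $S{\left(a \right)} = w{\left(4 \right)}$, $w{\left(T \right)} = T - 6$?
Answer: $4096$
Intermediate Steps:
$w{\left(T \right)} = -6 + T$ ($w{\left(T \right)} = T - 6 = -6 + T$)
$S{\left(a \right)} = -2$ ($S{\left(a \right)} = -6 + 4 = -2$)
$Y{\left(r,s \right)} = \left(6 + 2 s\right)^{2}$
$Y^{3}{\left(S{\left(d \right)},-5 \right)} = \left(4 \left(3 - 5\right)^{2}\right)^{3} = \left(4 \left(-2\right)^{2}\right)^{3} = \left(4 \cdot 4\right)^{3} = 16^{3} = 4096$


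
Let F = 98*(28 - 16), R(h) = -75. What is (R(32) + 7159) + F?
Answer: 8260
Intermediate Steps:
F = 1176 (F = 98*12 = 1176)
(R(32) + 7159) + F = (-75 + 7159) + 1176 = 7084 + 1176 = 8260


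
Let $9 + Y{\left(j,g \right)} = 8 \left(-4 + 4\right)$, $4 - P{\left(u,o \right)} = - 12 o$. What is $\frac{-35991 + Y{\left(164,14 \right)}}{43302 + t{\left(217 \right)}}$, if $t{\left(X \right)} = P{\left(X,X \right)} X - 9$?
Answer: $- \frac{36000}{609229} \approx -0.059091$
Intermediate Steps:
$P{\left(u,o \right)} = 4 + 12 o$ ($P{\left(u,o \right)} = 4 - - 12 o = 4 + 12 o$)
$Y{\left(j,g \right)} = -9$ ($Y{\left(j,g \right)} = -9 + 8 \left(-4 + 4\right) = -9 + 8 \cdot 0 = -9 + 0 = -9$)
$t{\left(X \right)} = -9 + X \left(4 + 12 X\right)$ ($t{\left(X \right)} = \left(4 + 12 X\right) X - 9 = X \left(4 + 12 X\right) - 9 = -9 + X \left(4 + 12 X\right)$)
$\frac{-35991 + Y{\left(164,14 \right)}}{43302 + t{\left(217 \right)}} = \frac{-35991 - 9}{43302 - \left(9 - 868 \left(1 + 3 \cdot 217\right)\right)} = - \frac{36000}{43302 - \left(9 - 868 \left(1 + 651\right)\right)} = - \frac{36000}{43302 - \left(9 - 565936\right)} = - \frac{36000}{43302 + \left(-9 + 565936\right)} = - \frac{36000}{43302 + 565927} = - \frac{36000}{609229}$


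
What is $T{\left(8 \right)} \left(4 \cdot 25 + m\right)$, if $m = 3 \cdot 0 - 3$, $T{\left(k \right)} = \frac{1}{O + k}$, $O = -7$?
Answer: $97$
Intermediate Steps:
$T{\left(k \right)} = \frac{1}{-7 + k}$
$m = -3$ ($m = 0 - 3 = -3$)
$T{\left(8 \right)} \left(4 \cdot 25 + m\right) = \frac{4 \cdot 25 - 3}{-7 + 8} = \frac{100 - 3}{1} = 1 \cdot 97 = 97$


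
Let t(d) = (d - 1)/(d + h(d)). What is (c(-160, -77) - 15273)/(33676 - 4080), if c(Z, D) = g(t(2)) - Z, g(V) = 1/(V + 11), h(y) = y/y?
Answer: -513839/1006264 ≈ -0.51064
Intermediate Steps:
h(y) = 1
t(d) = (-1 + d)/(1 + d) (t(d) = (d - 1)/(d + 1) = (-1 + d)/(1 + d))
g(V) = 1/(11 + V)
c(Z, D) = 3/34 - Z (c(Z, D) = 1/(11 + (-1 + 2)/(1 + 2)) - Z = 1/(11 + 1/3) - Z = 1/(34/3) - Z = 3/34 - Z)
(c(-160, -77) - 15273)/(33676 - 4080) = ((3/34 - 1*(-160)) - 15273)/(33676 - 4080) = ((3/34 + 160) - 15273)/29596 = (5443/34 - 15273)*(1/29596) = -513839/34*1/29596 = -513839/1006264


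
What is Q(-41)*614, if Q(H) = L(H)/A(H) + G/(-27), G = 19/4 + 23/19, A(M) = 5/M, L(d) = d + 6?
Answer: 60220199/342 ≈ 1.7608e+5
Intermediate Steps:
L(d) = 6 + d
G = 453/76 (G = 19*(¼) + 23*(1/19) = 19/4 + 23/19 = 453/76 ≈ 5.9605)
Q(H) = -151/684 + H*(6 + H)/5 (Q(H) = (6 + H)/((5/H)) + (453/76)/(-27) = (6 + H)*(H/5) + (453/76)*(-1/27) = H*(6 + H)/5 - 151/684 = -151/684 + H*(6 + H)/5)
Q(-41)*614 = (-151/684 + (⅕)*(-41)*(6 - 41))*614 = (-151/684 + (⅕)*(-41)*(-35))*614 = (-151/684 + 287)*614 = (196157/684)*614 = 60220199/342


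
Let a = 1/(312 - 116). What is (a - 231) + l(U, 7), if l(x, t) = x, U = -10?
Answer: -47235/196 ≈ -240.99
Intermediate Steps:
a = 1/196 ≈ 0.0051020
(a - 231) + l(U, 7) = (1/196 - 231) - 10 = -45275/196 - 10 = -47235/196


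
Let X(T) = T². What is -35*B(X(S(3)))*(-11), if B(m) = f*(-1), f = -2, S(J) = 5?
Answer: 770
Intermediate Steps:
B(m) = 2 (B(m) = -2*(-1) = 2)
-35*B(X(S(3)))*(-11) = -35*2*(-11) = -70*(-11) = 770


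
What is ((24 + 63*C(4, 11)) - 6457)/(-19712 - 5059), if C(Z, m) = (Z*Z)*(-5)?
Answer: 11473/24771 ≈ 0.46316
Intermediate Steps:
C(Z, m) = -5*Z² (C(Z, m) = Z²*(-5) = -5*Z²)
((24 + 63*C(4, 11)) - 6457)/(-19712 - 5059) = ((24 + 63*(-5*4²)) - 6457)/(-19712 - 5059) = ((24 + 63*(-5*16)) - 6457)/(-24771) = ((24 + 63*(-80)) - 6457)*(-1/24771) = ((24 - 5040) - 6457)*(-1/24771) = (-5016 - 6457)*(-1/24771) = -11473*(-1/24771) = 11473/24771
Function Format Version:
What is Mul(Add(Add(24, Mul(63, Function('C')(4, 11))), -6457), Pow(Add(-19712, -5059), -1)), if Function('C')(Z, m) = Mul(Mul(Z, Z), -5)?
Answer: Rational(11473, 24771) ≈ 0.46316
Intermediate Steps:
Function('C')(Z, m) = Mul(-5, Pow(Z, 2)) (Function('C')(Z, m) = Mul(Pow(Z, 2), -5) = Mul(-5, Pow(Z, 2)))
Mul(Add(Add(24, Mul(63, Function('C')(4, 11))), -6457), Pow(Add(-19712, -5059), -1)) = Mul(Add(Add(24, Mul(63, Mul(-5, Pow(4, 2)))), -6457), Pow(Add(-19712, -5059), -1)) = Mul(Add(Add(24, Mul(63, Mul(-5, 16))), -6457), Pow(-24771, -1)) = Mul(Add(Add(24, Mul(63, -80)), -6457), Rational(-1, 24771)) = Mul(Add(Add(24, -5040), -6457), Rational(-1, 24771)) = Mul(Add(-5016, -6457), Rational(-1, 24771)) = Mul(-11473, Rational(-1, 24771)) = Rational(11473, 24771)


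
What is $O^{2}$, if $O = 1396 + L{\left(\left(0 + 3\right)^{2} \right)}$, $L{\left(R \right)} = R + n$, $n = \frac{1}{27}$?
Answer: $\frac{1439140096}{729} \approx 1.9741 \cdot 10^{6}$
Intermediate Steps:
$n = \frac{1}{27} \approx 0.037037$
$L{\left(R \right)} = \frac{1}{27} + R$ ($L{\left(R \right)} = R + \frac{1}{27} = \frac{1}{27} + R$)
$O = \frac{37936}{27}$ ($O = 1396 + \left(\frac{1}{27} + \left(0 + 3\right)^{2}\right) = 1396 + \left(\frac{1}{27} + 3^{2}\right) = 1396 + \left(\frac{1}{27} + 9\right) = 1396 + \frac{244}{27} = \frac{37936}{27} \approx 1405.0$)
$O^{2} = \left(\frac{37936}{27}\right)^{2} = \frac{1439140096}{729}$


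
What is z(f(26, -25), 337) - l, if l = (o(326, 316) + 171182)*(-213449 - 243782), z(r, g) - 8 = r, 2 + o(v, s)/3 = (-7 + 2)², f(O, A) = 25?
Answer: 78301266014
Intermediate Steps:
o(v, s) = 69 (o(v, s) = -6 + 3*(-7 + 2)² = -6 + 3*(-5)² = -6 + 3*25 = -6 + 75 = 69)
z(r, g) = 8 + r
l = -78301265981 (l = (69 + 171182)*(-213449 - 243782) = 171251*(-457231) = -78301265981)
z(f(26, -25), 337) - l = (8 + 25) - 1*(-78301265981) = 33 + 78301265981 = 78301266014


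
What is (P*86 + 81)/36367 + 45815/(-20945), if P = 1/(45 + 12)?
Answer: -18974455930/8683457691 ≈ -2.1851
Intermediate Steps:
P = 1/57 ≈ 0.017544
(P*86 + 81)/36367 + 45815/(-20945) = ((1/57)*86 + 81)/36367 + 45815/(-20945) = (86/57 + 81)*(1/36367) + 45815*(-1/20945) = (4703/57)*(1/36367) - 9163/4189 = 4703/2072919 - 9163/4189 = -18974455930/8683457691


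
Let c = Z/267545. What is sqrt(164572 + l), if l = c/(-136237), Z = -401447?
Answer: sqrt(218645109935791634927007455)/36449528165 ≈ 405.67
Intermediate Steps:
c = -401447/267545 ≈ -1.5005
l = 401447/36449528165 (l = -401447/267545/(-136237) = -401447/267545*(-1/136237) = 401447/36449528165 ≈ 1.1014e-5)
sqrt(164572 + l) = sqrt(164572 + 401447/36449528165) = sqrt(5998571749571827/36449528165) = sqrt(218645109935791634927007455)/36449528165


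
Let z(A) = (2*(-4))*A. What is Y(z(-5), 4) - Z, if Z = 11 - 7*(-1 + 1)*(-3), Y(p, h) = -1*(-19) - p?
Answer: -32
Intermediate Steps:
z(A) = -8*A
Y(p, h) = 19 - p
Z = 11 (Z = 11 - 0*(-3) = 11 - 7*0 = 11 + 0 = 11)
Y(z(-5), 4) - Z = (19 - (-8)*(-5)) - 1*11 = (19 - 1*40) - 11 = (19 - 40) - 11 = -21 - 11 = -32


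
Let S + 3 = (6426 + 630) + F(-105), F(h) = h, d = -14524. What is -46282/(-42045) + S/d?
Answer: 95017777/152665395 ≈ 0.62239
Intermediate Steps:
S = 6948 (S = -3 + ((6426 + 630) - 105) = -3 + (7056 - 105) = -3 + 6951 = 6948)
-46282/(-42045) + S/d = -46282/(-42045) + 6948/(-14524) = -46282*(-1/42045) + 6948*(-1/14524) = 46282/42045 - 1737/3631 = 95017777/152665395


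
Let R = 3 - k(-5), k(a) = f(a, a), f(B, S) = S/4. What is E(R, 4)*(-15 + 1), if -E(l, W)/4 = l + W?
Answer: 462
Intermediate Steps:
f(B, S) = S/4 (f(B, S) = S*(¼) = S/4)
k(a) = a/4
R = 17/4 (R = 3 - (-5)/4 = 3 - 1*(-5/4) = 3 + 5/4 = 17/4 ≈ 4.2500)
E(l, W) = -4*W - 4*l (E(l, W) = -4*(l + W) = -4*(W + l) = -4*W - 4*l)
E(R, 4)*(-15 + 1) = (-4*4 - 4*17/4)*(-15 + 1) = (-16 - 17)*(-14) = -33*(-14) = 462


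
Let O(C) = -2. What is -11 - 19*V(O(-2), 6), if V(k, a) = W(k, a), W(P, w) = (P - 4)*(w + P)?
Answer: 445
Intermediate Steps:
W(P, w) = (-4 + P)*(P + w)
V(k, a) = k² - 4*a - 4*k + a*k (V(k, a) = k² - 4*k - 4*a + k*a = k² - 4*k - 4*a + a*k = k² - 4*a - 4*k + a*k)
-11 - 19*V(O(-2), 6) = -11 - 19*((-2)² - 4*6 - 4*(-2) + 6*(-2)) = -11 - 19*(4 - 24 + 8 - 12) = -11 - 19*(-24) = -11 + 456 = 445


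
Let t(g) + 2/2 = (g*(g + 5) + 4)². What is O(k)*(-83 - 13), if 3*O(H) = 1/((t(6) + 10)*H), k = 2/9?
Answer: -144/4909 ≈ -0.029334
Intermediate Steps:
k = 2/9 (k = 2*(⅑) = 2/9 ≈ 0.22222)
t(g) = -1 + (4 + g*(5 + g))² (t(g) = -1 + (g*(g + 5) + 4)² = -1 + (g*(5 + g) + 4)² = -1 + (4 + g*(5 + g))²)
O(H) = 1/(14727*H) (O(H) = (1/(((-1 + (4 + 6² + 5*6)²) + 10)*H))/3 = (1/(((-1 + (4 + 36 + 30)²) + 10)*H))/3 = (1/(((-1 + 70²) + 10)*H))/3 = (1/(((-1 + 4900) + 10)*H))/3 = (1/((4899 + 10)*H))/3 = (1/(4909*H))/3 = 1/(14727*H))
O(k)*(-83 - 13) = (1/(14727*(2/9)))*(-83 - 13) = ((1/14727)*(9/2))*(-96) = (3/9818)*(-96) = -144/4909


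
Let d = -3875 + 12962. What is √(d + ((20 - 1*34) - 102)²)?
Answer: √22543 ≈ 150.14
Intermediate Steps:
d = 9087
√(d + ((20 - 1*34) - 102)²) = √(9087 + ((20 - 1*34) - 102)²) = √(9087 + ((20 - 34) - 102)²) = √(9087 + (-14 - 102)²) = √(9087 + (-116)²) = √(9087 + 13456) = √22543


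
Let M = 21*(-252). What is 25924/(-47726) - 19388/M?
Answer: 2010515/644301 ≈ 3.1205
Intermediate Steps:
M = -5292
25924/(-47726) - 19388/M = 25924/(-47726) - 19388/(-5292) = 25924*(-1/47726) - 19388*(-1/5292) = -12962/23863 + 4847/1323 = 2010515/644301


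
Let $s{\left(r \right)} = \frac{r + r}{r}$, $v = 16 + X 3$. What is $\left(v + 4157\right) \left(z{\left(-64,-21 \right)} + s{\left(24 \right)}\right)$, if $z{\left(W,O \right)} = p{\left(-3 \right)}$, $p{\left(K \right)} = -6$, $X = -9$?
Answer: $-16584$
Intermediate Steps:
$z{\left(W,O \right)} = -6$
$v = -11$ ($v = 16 - 27 = -11$)
$s{\left(r \right)} = 2$ ($s{\left(r \right)} = \frac{2 r}{r} = 2$)
$\left(v + 4157\right) \left(z{\left(-64,-21 \right)} + s{\left(24 \right)}\right) = \left(-11 + 4157\right) \left(-6 + 2\right) = 4146 \left(-4\right) = -16584$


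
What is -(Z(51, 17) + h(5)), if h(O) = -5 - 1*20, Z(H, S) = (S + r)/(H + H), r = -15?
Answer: 1274/51 ≈ 24.980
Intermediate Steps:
Z(H, S) = (-15 + S)/(2*H) (Z(H, S) = (S - 15)/(H + H) = (-15 + S)/((2*H)) = (-15 + S)*(1/(2*H)) = (-15 + S)/(2*H))
h(O) = -25 (h(O) = -5 - 20 = -25)
-(Z(51, 17) + h(5)) = -((½)*(-15 + 17)/51 - 25) = -((½)*(1/51)*2 - 25) = -(1/51 - 25) = -1*(-1274/51) = 1274/51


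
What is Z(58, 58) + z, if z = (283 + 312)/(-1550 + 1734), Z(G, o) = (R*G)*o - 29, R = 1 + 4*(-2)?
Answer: -4337573/184 ≈ -23574.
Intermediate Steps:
R = -7 (R = 1 - 8 = -7)
Z(G, o) = -29 - 7*G*o (Z(G, o) = (-7*G)*o - 29 = -7*G*o - 29 = -29 - 7*G*o)
z = 595/184 ≈ 3.2337
Z(58, 58) + z = (-29 - 7*58*58) + 595/184 = (-29 - 23548) + 595/184 = -23577 + 595/184 = -4337573/184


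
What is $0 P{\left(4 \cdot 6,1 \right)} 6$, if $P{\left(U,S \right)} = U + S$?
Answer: $0$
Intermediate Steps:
$P{\left(U,S \right)} = S + U$
$0 P{\left(4 \cdot 6,1 \right)} 6 = 0 \left(1 + 4 \cdot 6\right) 6 = 0 \left(1 + 24\right) 6 = 0 \cdot 25 \cdot 6 = 0 \cdot 6 = 0$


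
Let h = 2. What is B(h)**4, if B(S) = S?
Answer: 16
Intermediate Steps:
B(h)**4 = 2**4 = 16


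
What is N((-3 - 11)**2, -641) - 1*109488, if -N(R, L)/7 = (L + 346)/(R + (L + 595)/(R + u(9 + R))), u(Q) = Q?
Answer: -1719890867/15710 ≈ -1.0948e+5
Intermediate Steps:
N(R, L) = -7*(346 + L)/(R + (595 + L)/(9 + 2*R)) (N(R, L) = -7*(L + 346)/(R + (L + 595)/(R + (9 + R))) = -7*(346 + L)/(R + (595 + L)/(9 + 2*R)))
N((-3 - 11)**2, -641) - 1*109488 = 7*(-3114 - 692*(-3 - 11)**2 - 9*(-641) - 2*(-641)*(-3 - 11)**2)/(595 - 641 + 2*((-3 - 11)**2)**2 + 9*(-3 - 11)**2) - 1*109488 = 7*(-3114 - 692*(-14)**2 + 5769 - 2*(-641)*(-14)**2)/(595 - 641 + 2*((-14)**2)**2 + 9*(-14)**2) - 109488 = 7*(-3114 - 692*196 + 5769 - 2*(-641)*196)/(595 - 641 + 2*196**2 + 9*196) - 109488 = 7*(-3114 - 135632 + 5769 + 251272)/(595 - 641 + 2*38416 + 1764) - 109488 = 7*118295/(595 - 641 + 76832 + 1764) - 109488 = 7*118295/78550 - 109488 = 7*(1/78550)*118295 - 109488 = 165613/15710 - 109488 = -1719890867/15710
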